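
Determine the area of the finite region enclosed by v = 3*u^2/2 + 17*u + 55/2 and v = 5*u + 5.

Set the curves equal: 3*u^2/2 + 17*u + 55/2 = 5*u + 5, so 3*u^2/2 + 12*u + 45/2 = 0, which factors as 3*(u + 3)*(u + 5)/2 = 0. The curves meet at u = -5, -3.
On [-5, -3], v = 5*u + 5 is on top; that piece has area ∫[-5,-3] (-(3*u^2/2 + 12*u + 45/2)) du = 2.

2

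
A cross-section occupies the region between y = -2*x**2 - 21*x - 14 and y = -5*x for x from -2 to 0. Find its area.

The difference (-2*x**2 - 21*x - 14) - (-5*x) = -2*x**2 - 16*x - 14 changes sign at x = -1 inside [-2, 0], so split the integral there.
∫[-2,-1] (-2*x**2 - 16*x - 14) dx = 16/3.
∫[-1,0] (-2*x**2 - 16*x - 14) dx = -20/3; the area of that piece is 20/3.
Total area = 16/3 + 20/3 = 12.

12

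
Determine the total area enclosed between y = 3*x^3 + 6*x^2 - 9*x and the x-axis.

The curve meets the x-axis where 3*x^3 + 6*x^2 - 9*x = 0, i.e. 3*x*(x - 1)*(x + 3) = 0, at x = -3, 0, 1.
On [-3, 0] the curve lies above the axis; ∫[-3,0] (3*x^3 + 6*x^2 - 9*x) dx = 135/4, giving area 135/4.
On [0, 1] the curve lies below the axis; ∫[0,1] (3*x^3 + 6*x^2 - 9*x) dx = -7/4, giving area 7/4.
Total area = 135/4 + 7/4 = 71/2.

71/2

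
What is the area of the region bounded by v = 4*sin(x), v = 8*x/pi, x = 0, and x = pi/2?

4 - pi

On [0, pi/2], (4*sin(x)) - (8*x/pi) = -8*x/pi + 4*sin(x) is ≥ 0 throughout, so the area is a single integral of |-8*x/pi + 4*sin(x)|.
∫[0,pi/2] (-8*x/pi + 4*sin(x)) dx = 4 - pi.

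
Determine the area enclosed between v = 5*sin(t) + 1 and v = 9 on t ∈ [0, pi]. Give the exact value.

-10 + 8*pi

On [0, pi], (5*sin(t) + 1) - (9) = 5*sin(t) - 8 is ≤ 0 throughout, so the area is a single integral of |5*sin(t) - 8|.
∫[0,pi] (5*sin(t) - 8) dt = 10 - 8*pi; the area of that piece is -10 + 8*pi.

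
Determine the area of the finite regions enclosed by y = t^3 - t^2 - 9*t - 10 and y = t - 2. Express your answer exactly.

Set the curves equal: t^3 - t^2 - 9*t - 10 = t - 2, so t^3 - t^2 - 10*t - 8 = 0, which factors as (t - 4)*(t + 1)*(t + 2) = 0. The curves meet at t = -2, -1, 4.
On [-2, -1], y = t^3 - t^2 - 9*t - 10 is on top; that piece has area ∫[-2,-1] (t^3 - t^2 - 10*t - 8) dt = 11/12.
On [-1, 4], y = t - 2 is on top; that piece has area ∫[-1,4] (-(t^3 - t^2 - 10*t - 8)) dt = 875/12.
Total enclosed area = 11/12 + 875/12 = 443/6.

443/6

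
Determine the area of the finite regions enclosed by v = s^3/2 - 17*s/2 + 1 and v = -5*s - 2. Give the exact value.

131/8

Set the curves equal: s^3/2 - 17*s/2 + 1 = -5*s - 2, so s^3/2 - 7*s/2 + 3 = 0, which factors as (s - 2)*(s - 1)*(s + 3)/2 = 0. The curves meet at s = -3, 1, 2.
On [-3, 1], v = s^3/2 - 17*s/2 + 1 is on top; that piece has area ∫[-3,1] (s^3/2 - 7*s/2 + 3) ds = 16.
On [1, 2], v = -5*s - 2 is on top; that piece has area ∫[1,2] (-(s^3/2 - 7*s/2 + 3)) ds = 3/8.
Total enclosed area = 16 + 3/8 = 131/8.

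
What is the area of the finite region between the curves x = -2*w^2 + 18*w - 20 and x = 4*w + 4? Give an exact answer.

Both boundary curves give x as a function of w, so integrate with respect to w. Setting them equal: -2*w^2 + 14*w - 24 = 0, i.e. -2*(w - 4)*(w - 3) = 0, so they meet at w = 3, 4.
For w in [3, 4], x = -2*w^2 + 18*w - 20 is on the right; area = ∫[3,4] (-2*w^2 + 14*w - 24) dw = 1/3.

1/3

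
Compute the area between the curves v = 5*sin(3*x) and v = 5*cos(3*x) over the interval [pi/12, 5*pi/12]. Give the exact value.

On [pi/12, 5*pi/12], (5*sin(3*x)) - (5*cos(3*x)) = 5*sin(3*x) - 5*cos(3*x) is ≥ 0 throughout, so the area is a single integral of |5*sin(3*x) - 5*cos(3*x)|.
∫[pi/12,5*pi/12] (5*sin(3*x) - 5*cos(3*x)) dx = 10*sqrt(2)/3.

10*sqrt(2)/3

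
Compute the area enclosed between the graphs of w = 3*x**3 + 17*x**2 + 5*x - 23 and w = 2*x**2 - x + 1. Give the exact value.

253/4

Set the curves equal: 3*x**3 + 17*x**2 + 5*x - 23 = 2*x**2 - x + 1, so 3*x**3 + 15*x**2 + 6*x - 24 = 0, which factors as 3*(x - 1)*(x + 2)*(x + 4) = 0. The curves meet at x = -4, -2, 1.
On [-4, -2], w = 3*x**3 + 17*x**2 + 5*x - 23 is on top; that piece has area ∫[-4,-2] (3*x**3 + 15*x**2 + 6*x - 24) dx = 16.
On [-2, 1], w = 2*x**2 - x + 1 is on top; that piece has area ∫[-2,1] (-(3*x**3 + 15*x**2 + 6*x - 24)) dx = 189/4.
Total enclosed area = 16 + 189/4 = 253/4.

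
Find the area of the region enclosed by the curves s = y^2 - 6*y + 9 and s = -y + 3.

1/6

Both boundary curves give s as a function of y, so integrate with respect to y. Setting them equal: y^2 - 5*y + 6 = 0, i.e. (y - 3)*(y - 2) = 0, so they meet at y = 2, 3.
For y in [2, 3], s = y^2 - 6*y + 9 is on the left; area = ∫[2,3] (-(y^2 - 5*y + 6)) dy = 1/6.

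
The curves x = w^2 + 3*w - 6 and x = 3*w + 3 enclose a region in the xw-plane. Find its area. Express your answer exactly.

Both boundary curves give x as a function of w, so integrate with respect to w. Setting them equal: w^2 - 9 = 0, i.e. (w - 3)*(w + 3) = 0, so they meet at w = -3, 3.
For w in [-3, 3], x = w^2 + 3*w - 6 is on the left; area = ∫[-3,3] (-(w^2 - 9)) dw = 36.

36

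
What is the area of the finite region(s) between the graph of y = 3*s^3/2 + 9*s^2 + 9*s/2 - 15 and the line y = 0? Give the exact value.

The curve meets the s-axis where 3*s^3/2 + 9*s^2 + 9*s/2 - 15 = 0, i.e. 3*(s - 1)*(s + 2)*(s + 5)/2 = 0, at s = -5, -2, 1.
On [-5, -2] the curve lies above the axis; ∫[-5,-2] (3*s^3/2 + 9*s^2 + 9*s/2 - 15) ds = 243/8, giving area 243/8.
On [-2, 1] the curve lies below the axis; ∫[-2,1] (3*s^3/2 + 9*s^2 + 9*s/2 - 15) ds = -243/8, giving area 243/8.
Total area = 243/8 + 243/8 = 243/4.

243/4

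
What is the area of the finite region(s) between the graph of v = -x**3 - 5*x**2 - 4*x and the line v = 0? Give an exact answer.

The curve meets the x-axis where -x**3 - 5*x**2 - 4*x = 0, i.e. -x*(x + 1)*(x + 4) = 0, at x = -4, -1, 0.
On [-4, -1] the curve lies below the axis; ∫[-4,-1] (-x**3 - 5*x**2 - 4*x) dx = -45/4, giving area 45/4.
On [-1, 0] the curve lies above the axis; ∫[-1,0] (-x**3 - 5*x**2 - 4*x) dx = 7/12, giving area 7/12.
Total area = 45/4 + 7/12 = 71/6.

71/6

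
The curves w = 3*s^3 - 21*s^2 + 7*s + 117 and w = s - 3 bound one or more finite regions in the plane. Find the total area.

Set the curves equal: 3*s^3 - 21*s^2 + 7*s + 117 = s - 3, so 3*s^3 - 21*s^2 + 6*s + 120 = 0, which factors as 3*(s - 5)*(s - 4)*(s + 2) = 0. The curves meet at s = -2, 4, 5.
On [-2, 4], w = 3*s^3 - 21*s^2 + 7*s + 117 is on top; that piece has area ∫[-2,4] (3*s^3 - 21*s^2 + 6*s + 120) ds = 432.
On [4, 5], w = s - 3 is on top; that piece has area ∫[4,5] (-(3*s^3 - 21*s^2 + 6*s + 120)) ds = 13/4.
Total enclosed area = 432 + 13/4 = 1741/4.

1741/4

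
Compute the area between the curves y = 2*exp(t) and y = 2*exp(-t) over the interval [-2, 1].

The difference (2*exp(t)) - (2*exp(-t)) = 2*exp(t) - 2*exp(-t) changes sign at t = 0 inside [-2, 1], so split the integral there.
∫[-2,0] (2*exp(t) - 2*exp(-t)) dt = -2*exp(2) - 2*exp(-2) + 4; the area of that piece is -4 + 2*exp(-2) + 2*exp(2).
∫[0,1] (2*exp(t) - 2*exp(-t)) dt = -4 + 2*exp(-1) + 2*exp(1).
Total area = (-4 + 2*exp(-2) + 2*exp(2)) + (-4 + 2*exp(-1) + 2*exp(1)) = -8 + 2*exp(-2) + 2*exp(-1) + 2*exp(1) + 2*exp(2).

-8 + 2*exp(-2) + 2*exp(-1) + 2*exp(1) + 2*exp(2)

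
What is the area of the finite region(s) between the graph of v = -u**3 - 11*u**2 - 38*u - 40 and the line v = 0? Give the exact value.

The curve meets the u-axis where -u**3 - 11*u**2 - 38*u - 40 = 0, i.e. -(u + 2)*(u + 4)*(u + 5) = 0, at u = -5, -4, -2.
On [-5, -4] the curve lies below the axis; ∫[-5,-4] (-u**3 - 11*u**2 - 38*u - 40) du = -5/12, giving area 5/12.
On [-4, -2] the curve lies above the axis; ∫[-4,-2] (-u**3 - 11*u**2 - 38*u - 40) du = 8/3, giving area 8/3.
Total area = 5/12 + 8/3 = 37/12.

37/12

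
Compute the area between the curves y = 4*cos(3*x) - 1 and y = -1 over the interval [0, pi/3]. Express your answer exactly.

The difference (4*cos(3*x) - 1) - (-1) = 4*cos(3*x) changes sign at x = pi/6 inside [0, pi/3], so split the integral there.
∫[0,pi/6] (4*cos(3*x)) dx = 4/3.
∫[pi/6,pi/3] (4*cos(3*x)) dx = -4/3; the area of that piece is 4/3.
Total area = 4/3 + 4/3 = 8/3.

8/3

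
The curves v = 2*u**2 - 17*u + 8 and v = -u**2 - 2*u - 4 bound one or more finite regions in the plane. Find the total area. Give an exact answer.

27/2

Set the curves equal: 2*u**2 - 17*u + 8 = -u**2 - 2*u - 4, so 3*u**2 - 15*u + 12 = 0, which factors as 3*(u - 4)*(u - 1) = 0. The curves meet at u = 1, 4.
On [1, 4], v = -u**2 - 2*u - 4 is on top; that piece has area ∫[1,4] (-(3*u**2 - 15*u + 12)) du = 27/2.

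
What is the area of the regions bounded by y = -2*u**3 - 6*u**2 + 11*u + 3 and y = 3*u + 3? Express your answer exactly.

Set the curves equal: -2*u**3 - 6*u**2 + 11*u + 3 = 3*u + 3, so -2*u**3 - 6*u**2 + 8*u = 0, which factors as -2*u*(u - 1)*(u + 4) = 0. The curves meet at u = -4, 0, 1.
On [-4, 0], y = 3*u + 3 is on top; that piece has area ∫[-4,0] (-(-2*u**3 - 6*u**2 + 8*u)) du = 64.
On [0, 1], y = -2*u**3 - 6*u**2 + 11*u + 3 is on top; that piece has area ∫[0,1] (-2*u**3 - 6*u**2 + 8*u) du = 3/2.
Total enclosed area = 64 + 3/2 = 131/2.

131/2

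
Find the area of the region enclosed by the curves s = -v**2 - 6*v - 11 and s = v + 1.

1/6

Both boundary curves give s as a function of v, so integrate with respect to v. Setting them equal: -v**2 - 7*v - 12 = 0, i.e. -(v + 3)*(v + 4) = 0, so they meet at v = -4, -3.
For v in [-4, -3], s = -v**2 - 6*v - 11 is on the right; area = ∫[-4,-3] (-v**2 - 7*v - 12) dv = 1/6.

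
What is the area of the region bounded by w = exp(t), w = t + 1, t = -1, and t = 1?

-2 - exp(-1) + exp(1)

On [-1, 1], (exp(t)) - (t + 1) = -t + exp(t) - 1 is ≥ 0 throughout, so the area is a single integral of |-t + exp(t) - 1|.
∫[-1,1] (-t + exp(t) - 1) dt = -2 - exp(-1) + exp(1).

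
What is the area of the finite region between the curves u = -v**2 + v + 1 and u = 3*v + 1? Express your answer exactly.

4/3

Both boundary curves give u as a function of v, so integrate with respect to v. Setting them equal: -v**2 - 2*v = 0, i.e. -v*(v + 2) = 0, so they meet at v = -2, 0.
For v in [-2, 0], u = -v**2 + v + 1 is on the right; area = ∫[-2,0] (-v**2 - 2*v) dv = 4/3.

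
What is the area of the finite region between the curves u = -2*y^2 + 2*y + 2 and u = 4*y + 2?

Both boundary curves give u as a function of y, so integrate with respect to y. Setting them equal: -2*y^2 - 2*y = 0, i.e. -2*y*(y + 1) = 0, so they meet at y = -1, 0.
For y in [-1, 0], u = -2*y^2 + 2*y + 2 is on the right; area = ∫[-1,0] (-2*y^2 - 2*y) dy = 1/3.

1/3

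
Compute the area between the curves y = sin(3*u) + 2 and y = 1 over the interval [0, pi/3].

On [0, pi/3], (sin(3*u) + 2) - (1) = sin(3*u) + 1 is ≥ 0 throughout, so the area is a single integral of |sin(3*u) + 1|.
∫[0,pi/3] (sin(3*u) + 1) du = 2/3 + pi/3.

2/3 + pi/3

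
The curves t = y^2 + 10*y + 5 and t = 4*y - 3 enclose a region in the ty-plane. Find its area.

Both boundary curves give t as a function of y, so integrate with respect to y. Setting them equal: y^2 + 6*y + 8 = 0, i.e. (y + 2)*(y + 4) = 0, so they meet at y = -4, -2.
For y in [-4, -2], t = y^2 + 10*y + 5 is on the left; area = ∫[-4,-2] (-(y^2 + 6*y + 8)) dy = 4/3.

4/3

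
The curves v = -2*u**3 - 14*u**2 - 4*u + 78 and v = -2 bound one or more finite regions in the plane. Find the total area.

1741/6

Set the curves equal: -2*u**3 - 14*u**2 - 4*u + 78 = -2, so -2*u**3 - 14*u**2 - 4*u + 80 = 0, which factors as -2*(u - 2)*(u + 4)*(u + 5) = 0. The curves meet at u = -5, -4, 2.
On [-5, -4], v = -2 is on top; that piece has area ∫[-5,-4] (-(-2*u**3 - 14*u**2 - 4*u + 80)) du = 13/6.
On [-4, 2], v = -2*u**3 - 14*u**2 - 4*u + 78 is on top; that piece has area ∫[-4,2] (-2*u**3 - 14*u**2 - 4*u + 80) du = 288.
Total enclosed area = 13/6 + 288 = 1741/6.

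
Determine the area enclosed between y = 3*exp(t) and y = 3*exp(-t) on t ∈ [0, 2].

-6 + 3*exp(-2) + 3*exp(2)

On [0, 2], (3*exp(t)) - (3*exp(-t)) = 3*exp(t) - 3*exp(-t) is ≥ 0 throughout, so the area is a single integral of |3*exp(t) - 3*exp(-t)|.
∫[0,2] (3*exp(t) - 3*exp(-t)) dt = -6 + 3*exp(-2) + 3*exp(2).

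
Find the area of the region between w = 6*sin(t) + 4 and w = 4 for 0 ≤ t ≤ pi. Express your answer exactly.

12

On [0, pi], (6*sin(t) + 4) - (4) = 6*sin(t) is ≥ 0 throughout, so the area is a single integral of |6*sin(t)|.
∫[0,pi] (6*sin(t)) dt = 12.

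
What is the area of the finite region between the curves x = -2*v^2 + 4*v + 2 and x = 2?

8/3

Both boundary curves give x as a function of v, so integrate with respect to v. Setting them equal: -2*v^2 + 4*v = 0, i.e. -2*v*(v - 2) = 0, so they meet at v = 0, 2.
For v in [0, 2], x = -2*v^2 + 4*v + 2 is on the right; area = ∫[0,2] (-2*v^2 + 4*v) dv = 8/3.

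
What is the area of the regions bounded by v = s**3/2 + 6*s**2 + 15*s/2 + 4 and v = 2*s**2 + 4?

Set the curves equal: s**3/2 + 6*s**2 + 15*s/2 + 4 = 2*s**2 + 4, so s**3/2 + 4*s**2 + 15*s/2 = 0, which factors as s*(s + 3)*(s + 5)/2 = 0. The curves meet at s = -5, -3, 0.
On [-5, -3], v = s**3/2 + 6*s**2 + 15*s/2 + 4 is on top; that piece has area ∫[-5,-3] (s**3/2 + 4*s**2 + 15*s/2) ds = 8/3.
On [-3, 0], v = 2*s**2 + 4 is on top; that piece has area ∫[-3,0] (-(s**3/2 + 4*s**2 + 15*s/2)) ds = 63/8.
Total enclosed area = 8/3 + 63/8 = 253/24.

253/24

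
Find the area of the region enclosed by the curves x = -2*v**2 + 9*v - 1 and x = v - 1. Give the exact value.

Both boundary curves give x as a function of v, so integrate with respect to v. Setting them equal: -2*v**2 + 8*v = 0, i.e. -2*v*(v - 4) = 0, so they meet at v = 0, 4.
For v in [0, 4], x = -2*v**2 + 9*v - 1 is on the right; area = ∫[0,4] (-2*v**2 + 8*v) dv = 64/3.

64/3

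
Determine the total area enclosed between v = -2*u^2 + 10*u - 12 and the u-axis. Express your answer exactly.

1/3

The curve meets the u-axis where -2*u^2 + 10*u - 12 = 0, i.e. -2*(u - 3)*(u - 2) = 0, at u = 2, 3.
On [2, 3] the curve lies above the axis; ∫[2,3] (-2*u^2 + 10*u - 12) du = 1/3, giving area 1/3.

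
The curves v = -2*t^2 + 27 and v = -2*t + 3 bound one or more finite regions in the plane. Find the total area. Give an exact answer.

Set the curves equal: -2*t^2 + 27 = -2*t + 3, so -2*t^2 + 2*t + 24 = 0, which factors as -2*(t - 4)*(t + 3) = 0. The curves meet at t = -3, 4.
On [-3, 4], v = -2*t^2 + 27 is on top; that piece has area ∫[-3,4] (-2*t^2 + 2*t + 24) dt = 343/3.

343/3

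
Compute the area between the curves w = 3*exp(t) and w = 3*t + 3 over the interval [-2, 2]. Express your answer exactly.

-12 - 3*exp(-2) + 3*exp(2)

On [-2, 2], (3*exp(t)) - (3*t + 3) = -3*t + 3*exp(t) - 3 is ≥ 0 throughout, so the area is a single integral of |-3*t + 3*exp(t) - 3|.
∫[-2,2] (-3*t + 3*exp(t) - 3) dt = -12 - 3*exp(-2) + 3*exp(2).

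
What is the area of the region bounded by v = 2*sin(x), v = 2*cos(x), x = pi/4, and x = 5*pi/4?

On [pi/4, 5*pi/4], (2*sin(x)) - (2*cos(x)) = 2*sin(x) - 2*cos(x) is ≥ 0 throughout, so the area is a single integral of |2*sin(x) - 2*cos(x)|.
∫[pi/4,5*pi/4] (2*sin(x) - 2*cos(x)) dx = 4*sqrt(2).

4*sqrt(2)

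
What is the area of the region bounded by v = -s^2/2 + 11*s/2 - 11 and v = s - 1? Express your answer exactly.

Set the curves equal: -s^2/2 + 11*s/2 - 11 = s - 1, so -s^2/2 + 9*s/2 - 10 = 0, which factors as -(s - 5)*(s - 4)/2 = 0. The curves meet at s = 4, 5.
On [4, 5], v = -s^2/2 + 11*s/2 - 11 is on top; that piece has area ∫[4,5] (-s^2/2 + 9*s/2 - 10) ds = 1/12.

1/12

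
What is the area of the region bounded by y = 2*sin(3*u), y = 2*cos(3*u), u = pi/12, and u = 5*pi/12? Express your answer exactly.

On [pi/12, 5*pi/12], (2*sin(3*u)) - (2*cos(3*u)) = 2*sin(3*u) - 2*cos(3*u) is ≥ 0 throughout, so the area is a single integral of |2*sin(3*u) - 2*cos(3*u)|.
∫[pi/12,5*pi/12] (2*sin(3*u) - 2*cos(3*u)) du = 4*sqrt(2)/3.

4*sqrt(2)/3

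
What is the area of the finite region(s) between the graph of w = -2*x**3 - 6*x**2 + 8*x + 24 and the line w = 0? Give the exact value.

131/2

The curve meets the x-axis where -2*x**3 - 6*x**2 + 8*x + 24 = 0, i.e. -2*(x - 2)*(x + 2)*(x + 3) = 0, at x = -3, -2, 2.
On [-3, -2] the curve lies below the axis; ∫[-3,-2] (-2*x**3 - 6*x**2 + 8*x + 24) dx = -3/2, giving area 3/2.
On [-2, 2] the curve lies above the axis; ∫[-2,2] (-2*x**3 - 6*x**2 + 8*x + 24) dx = 64, giving area 64.
Total area = 3/2 + 64 = 131/2.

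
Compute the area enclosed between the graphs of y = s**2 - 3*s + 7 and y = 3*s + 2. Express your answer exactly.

32/3

Set the curves equal: s**2 - 3*s + 7 = 3*s + 2, so s**2 - 6*s + 5 = 0, which factors as (s - 5)*(s - 1) = 0. The curves meet at s = 1, 5.
On [1, 5], y = 3*s + 2 is on top; that piece has area ∫[1,5] (-(s**2 - 6*s + 5)) ds = 32/3.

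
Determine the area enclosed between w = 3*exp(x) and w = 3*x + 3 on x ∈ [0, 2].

On [0, 2], (3*exp(x)) - (3*x + 3) = -3*x + 3*exp(x) - 3 is ≥ 0 throughout, so the area is a single integral of |-3*x + 3*exp(x) - 3|.
∫[0,2] (-3*x + 3*exp(x) - 3) dx = -15 + 3*exp(2).

-15 + 3*exp(2)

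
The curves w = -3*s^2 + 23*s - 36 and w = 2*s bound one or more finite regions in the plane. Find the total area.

1/2

Set the curves equal: -3*s^2 + 23*s - 36 = 2*s, so -3*s^2 + 21*s - 36 = 0, which factors as -3*(s - 4)*(s - 3) = 0. The curves meet at s = 3, 4.
On [3, 4], w = -3*s^2 + 23*s - 36 is on top; that piece has area ∫[3,4] (-3*s^2 + 21*s - 36) ds = 1/2.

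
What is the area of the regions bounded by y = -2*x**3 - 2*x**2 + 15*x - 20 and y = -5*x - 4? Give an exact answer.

Set the curves equal: -2*x**3 - 2*x**2 + 15*x - 20 = -5*x - 4, so -2*x**3 - 2*x**2 + 20*x - 16 = 0, which factors as -2*(x - 2)*(x - 1)*(x + 4) = 0. The curves meet at x = -4, 1, 2.
On [-4, 1], y = -5*x - 4 is on top; that piece has area ∫[-4,1] (-(-2*x**3 - 2*x**2 + 20*x - 16)) dx = 875/6.
On [1, 2], y = -2*x**3 - 2*x**2 + 15*x - 20 is on top; that piece has area ∫[1,2] (-2*x**3 - 2*x**2 + 20*x - 16) dx = 11/6.
Total enclosed area = 875/6 + 11/6 = 443/3.

443/3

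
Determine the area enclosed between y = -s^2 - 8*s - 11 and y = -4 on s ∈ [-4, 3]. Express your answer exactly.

The difference (-s^2 - 8*s - 11) - (-4) = -s^2 - 8*s - 7 changes sign at s = -1 inside [-4, 3], so split the integral there.
∫[-4,-1] (-s^2 - 8*s - 7) ds = 18.
∫[-1,3] (-s^2 - 8*s - 7) ds = -208/3; the area of that piece is 208/3.
Total area = 18 + 208/3 = 262/3.

262/3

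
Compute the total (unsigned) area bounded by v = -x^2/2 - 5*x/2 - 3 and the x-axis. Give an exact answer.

1/12

The curve meets the x-axis where -x^2/2 - 5*x/2 - 3 = 0, i.e. -(x + 2)*(x + 3)/2 = 0, at x = -3, -2.
On [-3, -2] the curve lies above the axis; ∫[-3,-2] (-x^2/2 - 5*x/2 - 3) dx = 1/12, giving area 1/12.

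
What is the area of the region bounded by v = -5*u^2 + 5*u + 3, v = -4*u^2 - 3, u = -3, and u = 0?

119/6

The difference (-5*u^2 + 5*u + 3) - (-4*u^2 - 3) = -u^2 + 5*u + 6 changes sign at u = -1 inside [-3, 0], so split the integral there.
∫[-3,-1] (-u^2 + 5*u + 6) du = -50/3; the area of that piece is 50/3.
∫[-1,0] (-u^2 + 5*u + 6) du = 19/6.
Total area = 50/3 + 19/6 = 119/6.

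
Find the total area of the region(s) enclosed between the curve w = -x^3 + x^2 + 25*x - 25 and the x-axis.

The curve meets the x-axis where -x^3 + x^2 + 25*x - 25 = 0, i.e. -(x - 5)*(x - 1)*(x + 5) = 0, at x = -5, 1, 5.
On [-5, 1] the curve lies below the axis; ∫[-5,1] (-x^3 + x^2 + 25*x - 25) dx = -252, giving area 252.
On [1, 5] the curve lies above the axis; ∫[1,5] (-x^3 + x^2 + 25*x - 25) dx = 256/3, giving area 256/3.
Total area = 252 + 256/3 = 1012/3.

1012/3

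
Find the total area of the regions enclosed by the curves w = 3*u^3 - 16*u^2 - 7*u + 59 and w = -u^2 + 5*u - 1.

937/4

Set the curves equal: 3*u^3 - 16*u^2 - 7*u + 59 = -u^2 + 5*u - 1, so 3*u^3 - 15*u^2 - 12*u + 60 = 0, which factors as 3*(u - 5)*(u - 2)*(u + 2) = 0. The curves meet at u = -2, 2, 5.
On [-2, 2], w = 3*u^3 - 16*u^2 - 7*u + 59 is on top; that piece has area ∫[-2,2] (3*u^3 - 15*u^2 - 12*u + 60) du = 160.
On [2, 5], w = -u^2 + 5*u - 1 is on top; that piece has area ∫[2,5] (-(3*u^3 - 15*u^2 - 12*u + 60)) du = 297/4.
Total enclosed area = 160 + 297/4 = 937/4.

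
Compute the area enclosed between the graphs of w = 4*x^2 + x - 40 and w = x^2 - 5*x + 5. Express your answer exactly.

256

Set the curves equal: 4*x^2 + x - 40 = x^2 - 5*x + 5, so 3*x^2 + 6*x - 45 = 0, which factors as 3*(x - 3)*(x + 5) = 0. The curves meet at x = -5, 3.
On [-5, 3], w = x^2 - 5*x + 5 is on top; that piece has area ∫[-5,3] (-(3*x^2 + 6*x - 45)) dx = 256.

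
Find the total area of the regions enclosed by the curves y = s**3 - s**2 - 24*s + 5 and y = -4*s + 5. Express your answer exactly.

2521/12

Set the curves equal: s**3 - s**2 - 24*s + 5 = -4*s + 5, so s**3 - s**2 - 20*s = 0, which factors as s*(s - 5)*(s + 4) = 0. The curves meet at s = -4, 0, 5.
On [-4, 0], y = s**3 - s**2 - 24*s + 5 is on top; that piece has area ∫[-4,0] (s**3 - s**2 - 20*s) ds = 224/3.
On [0, 5], y = -4*s + 5 is on top; that piece has area ∫[0,5] (-(s**3 - s**2 - 20*s)) ds = 1625/12.
Total enclosed area = 224/3 + 1625/12 = 2521/12.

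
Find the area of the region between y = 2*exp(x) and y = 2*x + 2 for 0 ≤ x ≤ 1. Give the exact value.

-5 + 2*exp(1)

On [0, 1], (2*exp(x)) - (2*x + 2) = -2*x + 2*exp(x) - 2 is ≥ 0 throughout, so the area is a single integral of |-2*x + 2*exp(x) - 2|.
∫[0,1] (-2*x + 2*exp(x) - 2) dx = -5 + 2*exp(1).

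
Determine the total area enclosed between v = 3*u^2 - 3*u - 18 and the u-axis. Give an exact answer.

125/2

The curve meets the u-axis where 3*u^2 - 3*u - 18 = 0, i.e. 3*(u - 3)*(u + 2) = 0, at u = -2, 3.
On [-2, 3] the curve lies below the axis; ∫[-2,3] (3*u^2 - 3*u - 18) du = -125/2, giving area 125/2.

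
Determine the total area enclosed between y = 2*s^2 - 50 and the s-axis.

The curve meets the s-axis where 2*s^2 - 50 = 0, i.e. 2*(s - 5)*(s + 5) = 0, at s = -5, 5.
On [-5, 5] the curve lies below the axis; ∫[-5,5] (2*s^2 - 50) ds = -1000/3, giving area 1000/3.

1000/3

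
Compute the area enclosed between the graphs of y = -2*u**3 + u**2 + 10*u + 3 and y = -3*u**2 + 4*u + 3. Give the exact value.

Set the curves equal: -2*u**3 + u**2 + 10*u + 3 = -3*u**2 + 4*u + 3, so -2*u**3 + 4*u**2 + 6*u = 0, which factors as -2*u*(u - 3)*(u + 1) = 0. The curves meet at u = -1, 0, 3.
On [-1, 0], y = -3*u**2 + 4*u + 3 is on top; that piece has area ∫[-1,0] (-(-2*u**3 + 4*u**2 + 6*u)) du = 7/6.
On [0, 3], y = -2*u**3 + u**2 + 10*u + 3 is on top; that piece has area ∫[0,3] (-2*u**3 + 4*u**2 + 6*u) du = 45/2.
Total enclosed area = 7/6 + 45/2 = 71/3.

71/3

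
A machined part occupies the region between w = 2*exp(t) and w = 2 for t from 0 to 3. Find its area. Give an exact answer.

On [0, 3], (2*exp(t)) - (2) = 2*exp(t) - 2 is ≥ 0 throughout, so the area is a single integral of |2*exp(t) - 2|.
∫[0,3] (2*exp(t) - 2) dt = -8 + 2*exp(3).

-8 + 2*exp(3)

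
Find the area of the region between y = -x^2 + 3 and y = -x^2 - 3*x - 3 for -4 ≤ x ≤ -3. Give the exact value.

On [-4, -3], (-x^2 + 3) - (-x^2 - 3*x - 3) = 3*x + 6 is ≤ 0 throughout, so the area is a single integral of |3*x + 6|.
∫[-4,-3] (3*x + 6) dx = -9/2; the area of that piece is 9/2.

9/2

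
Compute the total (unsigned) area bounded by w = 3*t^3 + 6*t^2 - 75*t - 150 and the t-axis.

The curve meets the t-axis where 3*t^3 + 6*t^2 - 75*t - 150 = 0, i.e. 3*(t - 5)*(t + 2)*(t + 5) = 0, at t = -5, -2, 5.
On [-5, -2] the curve lies above the axis; ∫[-5,-2] (3*t^3 + 6*t^2 - 75*t - 150) dt = 459/4, giving area 459/4.
On [-2, 5] the curve lies below the axis; ∫[-2,5] (3*t^3 + 6*t^2 - 75*t - 150) dt = -4459/4, giving area 4459/4.
Total area = 459/4 + 4459/4 = 2459/2.

2459/2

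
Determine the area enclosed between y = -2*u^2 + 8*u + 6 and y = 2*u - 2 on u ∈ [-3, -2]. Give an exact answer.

On [-3, -2], (-2*u^2 + 8*u + 6) - (2*u - 2) = -2*u^2 + 6*u + 8 is ≤ 0 throughout, so the area is a single integral of |-2*u^2 + 6*u + 8|.
∫[-3,-2] (-2*u^2 + 6*u + 8) du = -59/3; the area of that piece is 59/3.

59/3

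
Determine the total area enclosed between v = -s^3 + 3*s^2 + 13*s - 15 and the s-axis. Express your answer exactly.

128

The curve meets the s-axis where -s^3 + 3*s^2 + 13*s - 15 = 0, i.e. -(s - 5)*(s - 1)*(s + 3) = 0, at s = -3, 1, 5.
On [-3, 1] the curve lies below the axis; ∫[-3,1] (-s^3 + 3*s^2 + 13*s - 15) ds = -64, giving area 64.
On [1, 5] the curve lies above the axis; ∫[1,5] (-s^3 + 3*s^2 + 13*s - 15) ds = 64, giving area 64.
Total area = 64 + 64 = 128.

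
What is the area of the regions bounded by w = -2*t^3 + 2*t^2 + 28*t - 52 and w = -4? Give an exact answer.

Set the curves equal: -2*t^3 + 2*t^2 + 28*t - 52 = -4, so -2*t^3 + 2*t^2 + 28*t - 48 = 0, which factors as -2*(t - 3)*(t - 2)*(t + 4) = 0. The curves meet at t = -4, 2, 3.
On [-4, 2], w = -4 is on top; that piece has area ∫[-4,2] (-(-2*t^3 + 2*t^2 + 28*t - 48)) dt = 288.
On [2, 3], w = -2*t^3 + 2*t^2 + 28*t - 52 is on top; that piece has area ∫[2,3] (-2*t^3 + 2*t^2 + 28*t - 48) dt = 13/6.
Total enclosed area = 288 + 13/6 = 1741/6.

1741/6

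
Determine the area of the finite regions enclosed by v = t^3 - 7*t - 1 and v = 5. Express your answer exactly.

131/4

Set the curves equal: t^3 - 7*t - 1 = 5, so t^3 - 7*t - 6 = 0, which factors as (t - 3)*(t + 1)*(t + 2) = 0. The curves meet at t = -2, -1, 3.
On [-2, -1], v = t^3 - 7*t - 1 is on top; that piece has area ∫[-2,-1] (t^3 - 7*t - 6) dt = 3/4.
On [-1, 3], v = 5 is on top; that piece has area ∫[-1,3] (-(t^3 - 7*t - 6)) dt = 32.
Total enclosed area = 3/4 + 32 = 131/4.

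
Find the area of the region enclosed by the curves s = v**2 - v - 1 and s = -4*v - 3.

Both boundary curves give s as a function of v, so integrate with respect to v. Setting them equal: v**2 + 3*v + 2 = 0, i.e. (v + 1)*(v + 2) = 0, so they meet at v = -2, -1.
For v in [-2, -1], s = v**2 - v - 1 is on the left; area = ∫[-2,-1] (-(v**2 + 3*v + 2)) dv = 1/6.

1/6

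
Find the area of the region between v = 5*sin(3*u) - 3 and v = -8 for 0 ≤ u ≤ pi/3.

10/3 + 5*pi/3

On [0, pi/3], (5*sin(3*u) - 3) - (-8) = 5*sin(3*u) + 5 is ≥ 0 throughout, so the area is a single integral of |5*sin(3*u) + 5|.
∫[0,pi/3] (5*sin(3*u) + 5) du = 10/3 + 5*pi/3.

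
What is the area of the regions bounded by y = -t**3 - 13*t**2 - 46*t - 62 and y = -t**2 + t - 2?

Set the curves equal: -t**3 - 13*t**2 - 46*t - 62 = -t**2 + t - 2, so -t**3 - 12*t**2 - 47*t - 60 = 0, which factors as -(t + 3)*(t + 4)*(t + 5) = 0. The curves meet at t = -5, -4, -3.
On [-5, -4], y = -t**2 + t - 2 is on top; that piece has area ∫[-5,-4] (-(-t**3 - 12*t**2 - 47*t - 60)) dt = 1/4.
On [-4, -3], y = -t**3 - 13*t**2 - 46*t - 62 is on top; that piece has area ∫[-4,-3] (-t**3 - 12*t**2 - 47*t - 60) dt = 1/4.
Total enclosed area = 1/4 + 1/4 = 1/2.

1/2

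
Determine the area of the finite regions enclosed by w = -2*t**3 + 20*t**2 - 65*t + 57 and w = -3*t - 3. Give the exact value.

Set the curves equal: -2*t**3 + 20*t**2 - 65*t + 57 = -3*t - 3, so -2*t**3 + 20*t**2 - 62*t + 60 = 0, which factors as -2*(t - 5)*(t - 3)*(t - 2) = 0. The curves meet at t = 2, 3, 5.
On [2, 3], w = -3*t - 3 is on top; that piece has area ∫[2,3] (-(-2*t**3 + 20*t**2 - 62*t + 60)) dt = 5/6.
On [3, 5], w = -2*t**3 + 20*t**2 - 65*t + 57 is on top; that piece has area ∫[3,5] (-2*t**3 + 20*t**2 - 62*t + 60) dt = 16/3.
Total enclosed area = 5/6 + 16/3 = 37/6.

37/6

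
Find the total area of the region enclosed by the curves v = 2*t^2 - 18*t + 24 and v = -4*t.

1/3

Set the curves equal: 2*t^2 - 18*t + 24 = -4*t, so 2*t^2 - 14*t + 24 = 0, which factors as 2*(t - 4)*(t - 3) = 0. The curves meet at t = 3, 4.
On [3, 4], v = -4*t is on top; that piece has area ∫[3,4] (-(2*t^2 - 14*t + 24)) dt = 1/3.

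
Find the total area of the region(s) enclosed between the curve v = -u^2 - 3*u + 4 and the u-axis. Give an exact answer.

125/6

The curve meets the u-axis where -u^2 - 3*u + 4 = 0, i.e. -(u - 1)*(u + 4) = 0, at u = -4, 1.
On [-4, 1] the curve lies above the axis; ∫[-4,1] (-u^2 - 3*u + 4) du = 125/6, giving area 125/6.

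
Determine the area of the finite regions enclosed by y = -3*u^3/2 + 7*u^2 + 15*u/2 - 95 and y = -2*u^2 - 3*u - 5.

Set the curves equal: -3*u^3/2 + 7*u^2 + 15*u/2 - 95 = -2*u^2 - 3*u - 5, so -3*u^3/2 + 9*u^2 + 21*u/2 - 90 = 0, which factors as -3*(u - 5)*(u - 4)*(u + 3)/2 = 0. The curves meet at u = -3, 4, 5.
On [-3, 4], y = -2*u^2 - 3*u - 5 is on top; that piece has area ∫[-3,4] (-(-3*u^3/2 + 9*u^2 + 21*u/2 - 90)) du = 3087/8.
On [4, 5], y = -3*u^3/2 + 7*u^2 + 15*u/2 - 95 is on top; that piece has area ∫[4,5] (-3*u^3/2 + 9*u^2 + 21*u/2 - 90) du = 15/8.
Total enclosed area = 3087/8 + 15/8 = 1551/4.

1551/4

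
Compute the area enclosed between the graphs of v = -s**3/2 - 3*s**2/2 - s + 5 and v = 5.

1/4

Set the curves equal: -s**3/2 - 3*s**2/2 - s + 5 = 5, so -s**3/2 - 3*s**2/2 - s = 0, which factors as -s*(s + 1)*(s + 2)/2 = 0. The curves meet at s = -2, -1, 0.
On [-2, -1], v = 5 is on top; that piece has area ∫[-2,-1] (-(-s**3/2 - 3*s**2/2 - s)) ds = 1/8.
On [-1, 0], v = -s**3/2 - 3*s**2/2 - s + 5 is on top; that piece has area ∫[-1,0] (-s**3/2 - 3*s**2/2 - s) ds = 1/8.
Total enclosed area = 1/8 + 1/8 = 1/4.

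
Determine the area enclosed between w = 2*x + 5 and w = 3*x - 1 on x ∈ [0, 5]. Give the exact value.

On [0, 5], (2*x + 5) - (3*x - 1) = -x + 6 is ≥ 0 throughout, so the area is a single integral of |-x + 6|.
∫[0,5] (-x + 6) dx = 35/2.

35/2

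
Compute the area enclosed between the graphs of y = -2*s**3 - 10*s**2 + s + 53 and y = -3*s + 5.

Set the curves equal: -2*s**3 - 10*s**2 + s + 53 = -3*s + 5, so -2*s**3 - 10*s**2 + 4*s + 48 = 0, which factors as -2*(s - 2)*(s + 3)*(s + 4) = 0. The curves meet at s = -4, -3, 2.
On [-4, -3], y = -3*s + 5 is on top; that piece has area ∫[-4,-3] (-(-2*s**3 - 10*s**2 + 4*s + 48)) ds = 11/6.
On [-3, 2], y = -2*s**3 - 10*s**2 + s + 53 is on top; that piece has area ∫[-3,2] (-2*s**3 - 10*s**2 + 4*s + 48) ds = 875/6.
Total enclosed area = 11/6 + 875/6 = 443/3.

443/3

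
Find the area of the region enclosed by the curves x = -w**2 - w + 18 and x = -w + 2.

Both boundary curves give x as a function of w, so integrate with respect to w. Setting them equal: -w**2 + 16 = 0, i.e. -(w - 4)*(w + 4) = 0, so they meet at w = -4, 4.
For w in [-4, 4], x = -w**2 - w + 18 is on the right; area = ∫[-4,4] (-w**2 + 16) dw = 256/3.

256/3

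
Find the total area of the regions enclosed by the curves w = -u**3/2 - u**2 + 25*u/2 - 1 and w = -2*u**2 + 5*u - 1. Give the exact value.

Set the curves equal: -u**3/2 - u**2 + 25*u/2 - 1 = -2*u**2 + 5*u - 1, so -u**3/2 + u**2 + 15*u/2 = 0, which factors as -u*(u - 5)*(u + 3)/2 = 0. The curves meet at u = -3, 0, 5.
On [-3, 0], w = -2*u**2 + 5*u - 1 is on top; that piece has area ∫[-3,0] (-(-u**3/2 + u**2 + 15*u/2)) du = 117/8.
On [0, 5], w = -u**3/2 - u**2 + 25*u/2 - 1 is on top; that piece has area ∫[0,5] (-u**3/2 + u**2 + 15*u/2) du = 1375/24.
Total enclosed area = 117/8 + 1375/24 = 863/12.

863/12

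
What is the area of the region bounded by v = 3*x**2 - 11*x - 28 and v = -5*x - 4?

108

Set the curves equal: 3*x**2 - 11*x - 28 = -5*x - 4, so 3*x**2 - 6*x - 24 = 0, which factors as 3*(x - 4)*(x + 2) = 0. The curves meet at x = -2, 4.
On [-2, 4], v = -5*x - 4 is on top; that piece has area ∫[-2,4] (-(3*x**2 - 6*x - 24)) dx = 108.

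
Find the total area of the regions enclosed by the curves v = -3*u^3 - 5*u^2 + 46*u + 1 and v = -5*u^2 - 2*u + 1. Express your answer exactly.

Set the curves equal: -3*u^3 - 5*u^2 + 46*u + 1 = -5*u^2 - 2*u + 1, so -3*u^3 + 48*u = 0, which factors as -3*u*(u - 4)*(u + 4) = 0. The curves meet at u = -4, 0, 4.
On [-4, 0], v = -5*u^2 - 2*u + 1 is on top; that piece has area ∫[-4,0] (-(-3*u^3 + 48*u)) du = 192.
On [0, 4], v = -3*u^3 - 5*u^2 + 46*u + 1 is on top; that piece has area ∫[0,4] (-3*u^3 + 48*u) du = 192.
Total enclosed area = 192 + 192 = 384.

384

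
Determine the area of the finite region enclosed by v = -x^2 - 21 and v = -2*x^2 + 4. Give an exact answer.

500/3

Set the curves equal: -x^2 - 21 = -2*x^2 + 4, so x^2 - 25 = 0, which factors as (x - 5)*(x + 5) = 0. The curves meet at x = -5, 5.
On [-5, 5], v = -2*x^2 + 4 is on top; that piece has area ∫[-5,5] (-(x^2 - 25)) dx = 500/3.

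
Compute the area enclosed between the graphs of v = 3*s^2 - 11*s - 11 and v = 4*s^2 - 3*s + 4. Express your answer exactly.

Set the curves equal: 3*s^2 - 11*s - 11 = 4*s^2 - 3*s + 4, so -s^2 - 8*s - 15 = 0, which factors as -(s + 3)*(s + 5) = 0. The curves meet at s = -5, -3.
On [-5, -3], v = 3*s^2 - 11*s - 11 is on top; that piece has area ∫[-5,-3] (-s^2 - 8*s - 15) ds = 4/3.

4/3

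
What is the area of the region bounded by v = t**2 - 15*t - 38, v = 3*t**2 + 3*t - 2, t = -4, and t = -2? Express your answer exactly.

6

The difference (t**2 - 15*t - 38) - (3*t**2 + 3*t - 2) = -2*t**2 - 18*t - 36 changes sign at t = -3 inside [-4, -2], so split the integral there.
∫[-4,-3] (-2*t**2 - 18*t - 36) dt = 7/3.
∫[-3,-2] (-2*t**2 - 18*t - 36) dt = -11/3; the area of that piece is 11/3.
Total area = 7/3 + 11/3 = 6.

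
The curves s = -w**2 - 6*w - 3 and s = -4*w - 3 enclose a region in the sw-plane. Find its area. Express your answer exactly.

4/3

Both boundary curves give s as a function of w, so integrate with respect to w. Setting them equal: -w**2 - 2*w = 0, i.e. -w*(w + 2) = 0, so they meet at w = -2, 0.
For w in [-2, 0], s = -w**2 - 6*w - 3 is on the right; area = ∫[-2,0] (-w**2 - 2*w) dw = 4/3.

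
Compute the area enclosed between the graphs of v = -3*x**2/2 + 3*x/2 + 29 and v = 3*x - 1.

729/4

Set the curves equal: -3*x**2/2 + 3*x/2 + 29 = 3*x - 1, so -3*x**2/2 - 3*x/2 + 30 = 0, which factors as -3*(x - 4)*(x + 5)/2 = 0. The curves meet at x = -5, 4.
On [-5, 4], v = -3*x**2/2 + 3*x/2 + 29 is on top; that piece has area ∫[-5,4] (-3*x**2/2 - 3*x/2 + 30) dx = 729/4.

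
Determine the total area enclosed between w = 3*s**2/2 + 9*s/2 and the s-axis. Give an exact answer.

The curve meets the s-axis where 3*s**2/2 + 9*s/2 = 0, i.e. 3*s*(s + 3)/2 = 0, at s = -3, 0.
On [-3, 0] the curve lies below the axis; ∫[-3,0] (3*s**2/2 + 9*s/2) ds = -27/4, giving area 27/4.

27/4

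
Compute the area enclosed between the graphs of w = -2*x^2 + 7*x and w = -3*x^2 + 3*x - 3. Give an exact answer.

Set the curves equal: -2*x^2 + 7*x = -3*x^2 + 3*x - 3, so x^2 + 4*x + 3 = 0, which factors as (x + 1)*(x + 3) = 0. The curves meet at x = -3, -1.
On [-3, -1], w = -3*x^2 + 3*x - 3 is on top; that piece has area ∫[-3,-1] (-(x^2 + 4*x + 3)) dx = 4/3.

4/3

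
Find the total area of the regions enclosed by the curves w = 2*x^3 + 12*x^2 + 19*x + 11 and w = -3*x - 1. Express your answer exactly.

Set the curves equal: 2*x^3 + 12*x^2 + 19*x + 11 = -3*x - 1, so 2*x^3 + 12*x^2 + 22*x + 12 = 0, which factors as 2*(x + 1)*(x + 2)*(x + 3) = 0. The curves meet at x = -3, -2, -1.
On [-3, -2], w = 2*x^3 + 12*x^2 + 19*x + 11 is on top; that piece has area ∫[-3,-2] (2*x^3 + 12*x^2 + 22*x + 12) dx = 1/2.
On [-2, -1], w = -3*x - 1 is on top; that piece has area ∫[-2,-1] (-(2*x^3 + 12*x^2 + 22*x + 12)) dx = 1/2.
Total enclosed area = 1/2 + 1/2 = 1.

1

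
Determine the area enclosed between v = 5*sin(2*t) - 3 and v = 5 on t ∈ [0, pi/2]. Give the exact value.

On [0, pi/2], (5*sin(2*t) - 3) - (5) = 5*sin(2*t) - 8 is ≤ 0 throughout, so the area is a single integral of |5*sin(2*t) - 8|.
∫[0,pi/2] (5*sin(2*t) - 8) dt = 5 - 4*pi; the area of that piece is -5 + 4*pi.

-5 + 4*pi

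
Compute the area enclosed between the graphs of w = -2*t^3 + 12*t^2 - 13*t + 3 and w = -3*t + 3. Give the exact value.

Set the curves equal: -2*t^3 + 12*t^2 - 13*t + 3 = -3*t + 3, so -2*t^3 + 12*t^2 - 10*t = 0, which factors as -2*t*(t - 5)*(t - 1) = 0. The curves meet at t = 0, 1, 5.
On [0, 1], w = -3*t + 3 is on top; that piece has area ∫[0,1] (-(-2*t^3 + 12*t^2 - 10*t)) dt = 3/2.
On [1, 5], w = -2*t^3 + 12*t^2 - 13*t + 3 is on top; that piece has area ∫[1,5] (-2*t^3 + 12*t^2 - 10*t) dt = 64.
Total enclosed area = 3/2 + 64 = 131/2.

131/2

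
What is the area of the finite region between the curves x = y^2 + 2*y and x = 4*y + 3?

Both boundary curves give x as a function of y, so integrate with respect to y. Setting them equal: y^2 - 2*y - 3 = 0, i.e. (y - 3)*(y + 1) = 0, so they meet at y = -1, 3.
For y in [-1, 3], x = y^2 + 2*y is on the left; area = ∫[-1,3] (-(y^2 - 2*y - 3)) dy = 32/3.

32/3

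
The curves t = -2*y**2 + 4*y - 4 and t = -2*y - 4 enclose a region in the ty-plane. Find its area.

Both boundary curves give t as a function of y, so integrate with respect to y. Setting them equal: -2*y**2 + 6*y = 0, i.e. -2*y*(y - 3) = 0, so they meet at y = 0, 3.
For y in [0, 3], t = -2*y**2 + 4*y - 4 is on the right; area = ∫[0,3] (-2*y**2 + 6*y) dy = 9.

9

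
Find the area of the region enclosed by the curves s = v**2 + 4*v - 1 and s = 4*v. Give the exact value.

4/3

Both boundary curves give s as a function of v, so integrate with respect to v. Setting them equal: v**2 - 1 = 0, i.e. (v - 1)*(v + 1) = 0, so they meet at v = -1, 1.
For v in [-1, 1], s = v**2 + 4*v - 1 is on the left; area = ∫[-1,1] (-(v**2 - 1)) dv = 4/3.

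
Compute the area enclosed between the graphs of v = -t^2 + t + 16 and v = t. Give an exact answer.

Set the curves equal: -t^2 + t + 16 = t, so -t^2 + 16 = 0, which factors as -(t - 4)*(t + 4) = 0. The curves meet at t = -4, 4.
On [-4, 4], v = -t^2 + t + 16 is on top; that piece has area ∫[-4,4] (-t^2 + 16) dt = 256/3.

256/3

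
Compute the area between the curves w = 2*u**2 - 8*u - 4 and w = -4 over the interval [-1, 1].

The difference (2*u**2 - 8*u - 4) - (-4) = 2*u**2 - 8*u changes sign at u = 0 inside [-1, 1], so split the integral there.
∫[-1,0] (2*u**2 - 8*u) du = 14/3.
∫[0,1] (2*u**2 - 8*u) du = -10/3; the area of that piece is 10/3.
Total area = 14/3 + 10/3 = 8.

8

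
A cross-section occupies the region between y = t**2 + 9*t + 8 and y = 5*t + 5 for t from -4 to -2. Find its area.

The difference (t**2 + 9*t + 8) - (5*t + 5) = t**2 + 4*t + 3 changes sign at t = -3 inside [-4, -2], so split the integral there.
∫[-4,-3] (t**2 + 4*t + 3) dt = 4/3.
∫[-3,-2] (t**2 + 4*t + 3) dt = -2/3; the area of that piece is 2/3.
Total area = 4/3 + 2/3 = 2.

2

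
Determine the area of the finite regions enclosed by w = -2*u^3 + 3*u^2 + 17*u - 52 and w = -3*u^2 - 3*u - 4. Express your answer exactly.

407/2

Set the curves equal: -2*u^3 + 3*u^2 + 17*u - 52 = -3*u^2 - 3*u - 4, so -2*u^3 + 6*u^2 + 20*u - 48 = 0, which factors as -2*(u - 4)*(u - 2)*(u + 3) = 0. The curves meet at u = -3, 2, 4.
On [-3, 2], w = -3*u^2 - 3*u - 4 is on top; that piece has area ∫[-3,2] (-(-2*u^3 + 6*u^2 + 20*u - 48)) du = 375/2.
On [2, 4], w = -2*u^3 + 3*u^2 + 17*u - 52 is on top; that piece has area ∫[2,4] (-2*u^3 + 6*u^2 + 20*u - 48) du = 16.
Total enclosed area = 375/2 + 16 = 407/2.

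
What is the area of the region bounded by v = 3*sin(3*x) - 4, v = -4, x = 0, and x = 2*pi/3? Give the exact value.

The difference (3*sin(3*x) - 4) - (-4) = 3*sin(3*x) changes sign at x = pi/3 inside [0, 2*pi/3], so split the integral there.
∫[0,pi/3] (3*sin(3*x)) dx = 2.
∫[pi/3,2*pi/3] (3*sin(3*x)) dx = -2; the area of that piece is 2.
Total area = 2 + 2 = 4.

4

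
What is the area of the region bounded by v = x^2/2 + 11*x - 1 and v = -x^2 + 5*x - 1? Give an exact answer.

Set the curves equal: x^2/2 + 11*x - 1 = -x^2 + 5*x - 1, so 3*x^2/2 + 6*x = 0, which factors as 3*x*(x + 4)/2 = 0. The curves meet at x = -4, 0.
On [-4, 0], v = -x^2 + 5*x - 1 is on top; that piece has area ∫[-4,0] (-(3*x^2/2 + 6*x)) dx = 16.

16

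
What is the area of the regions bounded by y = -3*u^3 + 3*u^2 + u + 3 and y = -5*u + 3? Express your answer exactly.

Set the curves equal: -3*u^3 + 3*u^2 + u + 3 = -5*u + 3, so -3*u^3 + 3*u^2 + 6*u = 0, which factors as -3*u*(u - 2)*(u + 1) = 0. The curves meet at u = -1, 0, 2.
On [-1, 0], y = -5*u + 3 is on top; that piece has area ∫[-1,0] (-(-3*u^3 + 3*u^2 + 6*u)) du = 5/4.
On [0, 2], y = -3*u^3 + 3*u^2 + u + 3 is on top; that piece has area ∫[0,2] (-3*u^3 + 3*u^2 + 6*u) du = 8.
Total enclosed area = 5/4 + 8 = 37/4.

37/4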